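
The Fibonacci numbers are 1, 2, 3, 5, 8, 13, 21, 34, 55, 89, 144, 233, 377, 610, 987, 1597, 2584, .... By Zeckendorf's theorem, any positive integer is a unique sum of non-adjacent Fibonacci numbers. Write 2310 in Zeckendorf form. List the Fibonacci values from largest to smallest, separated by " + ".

1597 + 610 + 89 + 13 + 1

Greedy algorithm:
2310: greatest Fibonacci not exceeding it is 1597, leaving 713
713: greatest Fibonacci not exceeding it is 610, leaving 103
103: greatest Fibonacci not exceeding it is 89, leaving 14
14: greatest Fibonacci not exceeding it is 13, leaving 1
1: greatest Fibonacci not exceeding it is 1, leaving 0
So 2310 = 1597 + 610 + 89 + 13 + 1, with no two terms consecutive in the sequence.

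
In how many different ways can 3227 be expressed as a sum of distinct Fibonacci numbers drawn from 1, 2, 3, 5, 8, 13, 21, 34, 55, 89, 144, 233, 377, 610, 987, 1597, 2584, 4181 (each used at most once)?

Starting from the Zeckendorf form and repeatedly splitting a term F_k into F_{k−1} + F_{k−2} (when neither is already used) reaches every representation.
3227 = 2584+610+21+8+3+1 = 2584+377+233+21+8+3+1 = 1597+987+610+21+8+3+1 = 2584+377+144+89+21+8+3+1 = … (4 more), for 8 in all.

8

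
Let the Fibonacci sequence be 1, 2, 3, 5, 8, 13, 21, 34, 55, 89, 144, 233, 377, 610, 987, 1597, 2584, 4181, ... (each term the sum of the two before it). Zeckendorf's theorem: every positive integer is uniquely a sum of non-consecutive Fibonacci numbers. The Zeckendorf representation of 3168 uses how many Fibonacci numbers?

3168: greatest Fibonacci not exceeding it is 2584, leaving 584
584: greatest Fibonacci not exceeding it is 377, leaving 207
207: greatest Fibonacci not exceeding it is 144, leaving 63
63: greatest Fibonacci not exceeding it is 55, leaving 8
8: greatest Fibonacci not exceeding it is 8, leaving 0
3168 = 2584 + 377 + 144 + 55 + 8, which has 5 terms.

5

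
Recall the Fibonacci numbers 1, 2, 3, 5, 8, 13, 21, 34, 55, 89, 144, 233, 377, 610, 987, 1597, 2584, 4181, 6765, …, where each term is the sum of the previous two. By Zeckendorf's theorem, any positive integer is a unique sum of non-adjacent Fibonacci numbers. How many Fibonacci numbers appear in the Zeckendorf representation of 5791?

Greedily peel off the largest Fibonacci term at each step:
largest Fibonacci ≤ 5791 is 4181; 5791 − 4181 = 1610
largest Fibonacci ≤ 1610 is 1597; 1610 − 1597 = 13
largest Fibonacci ≤ 13 is 13; 13 − 13 = 0
5791 = 4181 + 1597 + 13, which has 3 terms.

3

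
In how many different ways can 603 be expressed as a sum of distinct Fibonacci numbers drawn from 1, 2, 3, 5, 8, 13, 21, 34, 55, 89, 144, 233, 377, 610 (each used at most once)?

10

Each representation comes from the Zeckendorf form by replacing some F_k with F_{k−1} + F_{k−2} where possible.
603 = 377+144+55+21+5+1 = 377+144+55+21+3+2+1 = 377+144+55+13+8+5+1 = 377+144+55+13+8+3+2+1 = 377+144+34+21+13+8+5+1 = … (5 more), for 10 in all.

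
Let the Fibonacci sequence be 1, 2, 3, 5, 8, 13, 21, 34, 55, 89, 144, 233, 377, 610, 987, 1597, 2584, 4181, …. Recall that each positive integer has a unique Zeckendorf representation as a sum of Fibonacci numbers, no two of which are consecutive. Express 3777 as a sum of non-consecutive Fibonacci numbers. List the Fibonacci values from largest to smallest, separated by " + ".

Greedy algorithm:
largest Fibonacci ≤ 3777 is 2584; 3777 − 2584 = 1193
largest Fibonacci ≤ 1193 is 987; 1193 − 987 = 206
largest Fibonacci ≤ 206 is 144; 206 − 144 = 62
largest Fibonacci ≤ 62 is 55; 62 − 55 = 7
largest Fibonacci ≤ 7 is 5; 7 − 5 = 2
largest Fibonacci ≤ 2 is 2; 2 − 2 = 0
So 3777 = 2584 + 987 + 144 + 55 + 5 + 2, with no two terms consecutive in the sequence.

2584 + 987 + 144 + 55 + 5 + 2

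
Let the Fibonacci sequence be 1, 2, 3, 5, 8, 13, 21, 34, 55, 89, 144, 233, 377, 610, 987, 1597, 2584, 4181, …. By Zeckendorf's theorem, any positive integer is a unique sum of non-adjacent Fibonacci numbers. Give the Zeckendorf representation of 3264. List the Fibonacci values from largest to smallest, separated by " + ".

2584 + 610 + 55 + 13 + 2

Repeatedly subtract the largest Fibonacci number that fits:
3264: greatest Fibonacci not exceeding it is 2584, leaving 680
680: greatest Fibonacci not exceeding it is 610, leaving 70
70: greatest Fibonacci not exceeding it is 55, leaving 15
15: greatest Fibonacci not exceeding it is 13, leaving 2
2: greatest Fibonacci not exceeding it is 2, leaving 0
So 3264 = 2584 + 610 + 55 + 13 + 2, with no two terms consecutive in the sequence.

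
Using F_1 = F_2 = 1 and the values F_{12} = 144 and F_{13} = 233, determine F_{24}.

By the doubling identity F_{2k} = F_k(2F_{k+1} − F_k): F_{24} = 144·(2·233 − 144) = 144·322 = 46368.

46368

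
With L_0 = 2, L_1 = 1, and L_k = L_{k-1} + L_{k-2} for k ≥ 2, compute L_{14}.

Iterating the recurrence up to L_{7} = 29 and L_{6} = 18:
L_{8} = L_{7} + L_{6} = 29 + 18 = 47
L_{9} = L_{8} + L_{7} = 47 + 29 = 76
L_{10} = L_{9} + L_{8} = 76 + 47 = 123
L_{11} = L_{10} + L_{9} = 123 + 76 = 199
L_{12} = L_{11} + L_{10} = 199 + 123 = 322
L_{13} = L_{12} + L_{11} = 322 + 199 = 521
L_{14} = L_{13} + L_{12} = 521 + 322 = 843

843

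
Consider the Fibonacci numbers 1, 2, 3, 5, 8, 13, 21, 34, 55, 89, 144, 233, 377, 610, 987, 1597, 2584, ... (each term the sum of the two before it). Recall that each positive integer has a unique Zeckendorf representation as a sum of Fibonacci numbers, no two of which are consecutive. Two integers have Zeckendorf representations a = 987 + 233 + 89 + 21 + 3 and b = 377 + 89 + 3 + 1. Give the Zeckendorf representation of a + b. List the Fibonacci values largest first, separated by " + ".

1597 + 144 + 55 + 5 + 2

The two numbers are 1333 and 470, so their sum is 1803.
largest Fibonacci ≤ 1803 is 1597; 1803 − 1597 = 206
largest Fibonacci ≤ 206 is 144; 206 − 144 = 62
largest Fibonacci ≤ 62 is 55; 62 − 55 = 7
largest Fibonacci ≤ 7 is 5; 7 − 5 = 2
largest Fibonacci ≤ 2 is 2; 2 − 2 = 0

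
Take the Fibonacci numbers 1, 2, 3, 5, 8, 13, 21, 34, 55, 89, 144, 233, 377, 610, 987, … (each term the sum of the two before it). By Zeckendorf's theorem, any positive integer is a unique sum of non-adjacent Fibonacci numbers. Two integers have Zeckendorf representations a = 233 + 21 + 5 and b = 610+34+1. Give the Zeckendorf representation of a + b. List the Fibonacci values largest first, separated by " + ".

610 + 233 + 55 + 5 + 1

The two numbers are 259 and 645, so their sum is 904.
Repeatedly subtract the largest Fibonacci number that fits:
subtract 610 from 904: 294 remains
subtract 233 from 294: 61 remains
subtract 55 from 61: 6 remains
subtract 5 from 6: 1 remains
subtract 1 from 1: 0 remains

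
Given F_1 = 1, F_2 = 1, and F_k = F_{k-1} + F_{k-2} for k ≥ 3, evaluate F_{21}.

Iterating the recurrence up to F_{16} = 987 and F_{15} = 610:
F_{17} = F_{16} + F_{15} = 987 + 610 = 1597
F_{18} = F_{17} + F_{16} = 1597 + 987 = 2584
F_{19} = F_{18} + F_{17} = 2584 + 1597 = 4181
F_{20} = F_{19} + F_{18} = 4181 + 2584 = 6765
F_{21} = F_{20} + F_{19} = 6765 + 4181 = 10946

10946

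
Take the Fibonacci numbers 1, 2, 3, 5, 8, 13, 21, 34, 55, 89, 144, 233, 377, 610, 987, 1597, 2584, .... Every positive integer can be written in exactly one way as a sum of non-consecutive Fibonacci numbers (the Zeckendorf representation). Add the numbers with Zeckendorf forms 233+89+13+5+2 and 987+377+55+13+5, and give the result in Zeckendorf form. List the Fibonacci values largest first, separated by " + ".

The two numbers are 342 and 1437, so their sum is 1779.
subtract 1597 from 1779: 182 remains
subtract 144 from 182: 38 remains
subtract 34 from 38: 4 remains
subtract 3 from 4: 1 remains
subtract 1 from 1: 0 remains

1597 + 144 + 34 + 3 + 1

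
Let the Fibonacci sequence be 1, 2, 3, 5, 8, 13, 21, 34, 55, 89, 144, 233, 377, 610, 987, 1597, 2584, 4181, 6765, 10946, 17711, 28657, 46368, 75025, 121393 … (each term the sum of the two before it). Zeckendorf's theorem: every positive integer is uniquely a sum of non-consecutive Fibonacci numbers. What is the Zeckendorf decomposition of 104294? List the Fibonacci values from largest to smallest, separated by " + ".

75025 + 28657 + 610 + 2

Greedily peel off the largest Fibonacci term at each step:
largest Fibonacci ≤ 104294 is 75025; 104294 − 75025 = 29269
largest Fibonacci ≤ 29269 is 28657; 29269 − 28657 = 612
largest Fibonacci ≤ 612 is 610; 612 − 610 = 2
largest Fibonacci ≤ 2 is 2; 2 − 2 = 0
So 104294 = 75025 + 28657 + 610 + 2, with no two terms consecutive in the sequence.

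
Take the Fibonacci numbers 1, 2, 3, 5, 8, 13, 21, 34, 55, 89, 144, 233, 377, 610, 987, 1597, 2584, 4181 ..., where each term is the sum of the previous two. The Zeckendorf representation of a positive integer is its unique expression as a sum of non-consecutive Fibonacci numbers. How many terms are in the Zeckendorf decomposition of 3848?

6

2584 ≤ 3848 < 4181, so take 2584; remainder 1264
987 ≤ 1264 < 1597, so take 987; remainder 277
233 ≤ 277 < 377, so take 233; remainder 44
34 ≤ 44 < 55, so take 34; remainder 10
8 ≤ 10 < 13, so take 8; remainder 2
2 ≤ 2 < 3, so take 2; remainder 0
3848 = 2584 + 987 + 233 + 34 + 8 + 2, which has 6 terms.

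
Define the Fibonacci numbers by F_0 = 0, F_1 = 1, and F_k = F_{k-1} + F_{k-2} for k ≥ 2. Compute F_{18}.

Iterating the recurrence up to F_{13} = 233 and F_{12} = 144:
F_{14} = F_{13} + F_{12} = 233 + 144 = 377
F_{15} = F_{14} + F_{13} = 377 + 233 = 610
F_{16} = F_{15} + F_{14} = 610 + 377 = 987
F_{17} = F_{16} + F_{15} = 987 + 610 = 1597
F_{18} = F_{17} + F_{16} = 1597 + 987 = 2584

2584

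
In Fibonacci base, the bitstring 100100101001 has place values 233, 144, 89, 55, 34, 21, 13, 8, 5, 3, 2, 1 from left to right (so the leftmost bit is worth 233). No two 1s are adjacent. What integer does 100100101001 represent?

Summing the place values of the 1 bits: 233 + 55 + 13 + 5 + 1 = 307.

307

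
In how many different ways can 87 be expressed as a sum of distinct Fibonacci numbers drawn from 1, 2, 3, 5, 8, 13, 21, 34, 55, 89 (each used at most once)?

5

Each representation comes from the Zeckendorf form by replacing some F_k with F_{k−1} + F_{k−2} where possible.
87 = 55+21+8+3 = 55+21+8+2+1 = 55+21+5+3+2+1 = 55+13+8+5+3+2+1 = 34+21+13+8+5+3+2+1 — 5 representations.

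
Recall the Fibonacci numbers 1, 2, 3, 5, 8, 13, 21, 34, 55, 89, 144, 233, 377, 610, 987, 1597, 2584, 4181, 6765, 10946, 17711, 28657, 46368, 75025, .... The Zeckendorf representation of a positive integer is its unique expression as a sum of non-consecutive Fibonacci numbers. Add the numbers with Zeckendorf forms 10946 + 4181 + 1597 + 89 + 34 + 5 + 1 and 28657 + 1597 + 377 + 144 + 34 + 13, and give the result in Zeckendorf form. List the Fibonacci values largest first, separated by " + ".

46368 + 987 + 233 + 55 + 21 + 8 + 3

The two numbers are 16853 and 30822, so their sum is 47675.
47675: greatest Fibonacci not exceeding it is 46368, leaving 1307
1307: greatest Fibonacci not exceeding it is 987, leaving 320
320: greatest Fibonacci not exceeding it is 233, leaving 87
87: greatest Fibonacci not exceeding it is 55, leaving 32
32: greatest Fibonacci not exceeding it is 21, leaving 11
11: greatest Fibonacci not exceeding it is 8, leaving 3
3: greatest Fibonacci not exceeding it is 3, leaving 0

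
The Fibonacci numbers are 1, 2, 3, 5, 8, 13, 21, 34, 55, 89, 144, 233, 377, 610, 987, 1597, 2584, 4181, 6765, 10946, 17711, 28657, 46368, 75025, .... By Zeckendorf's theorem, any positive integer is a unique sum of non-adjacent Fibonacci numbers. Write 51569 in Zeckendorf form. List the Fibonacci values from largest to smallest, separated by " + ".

51569 − 46368 = 5201
5201 − 4181 = 1020
1020 − 987 = 33
33 − 21 = 12
12 − 8 = 4
4 − 3 = 1
1 − 1 = 0
So 51569 = 46368 + 4181 + 987 + 21 + 8 + 3 + 1, with no two terms consecutive in the sequence.

46368 + 4181 + 987 + 21 + 8 + 3 + 1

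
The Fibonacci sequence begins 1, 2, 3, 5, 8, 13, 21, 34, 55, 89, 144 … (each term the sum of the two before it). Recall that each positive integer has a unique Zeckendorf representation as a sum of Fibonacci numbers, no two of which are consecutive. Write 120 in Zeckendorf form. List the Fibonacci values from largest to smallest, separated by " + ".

largest Fibonacci ≤ 120 is 89; 120 − 89 = 31
largest Fibonacci ≤ 31 is 21; 31 − 21 = 10
largest Fibonacci ≤ 10 is 8; 10 − 8 = 2
largest Fibonacci ≤ 2 is 2; 2 − 2 = 0
So 120 = 89 + 21 + 8 + 2, with no two terms consecutive in the sequence.

89 + 21 + 8 + 2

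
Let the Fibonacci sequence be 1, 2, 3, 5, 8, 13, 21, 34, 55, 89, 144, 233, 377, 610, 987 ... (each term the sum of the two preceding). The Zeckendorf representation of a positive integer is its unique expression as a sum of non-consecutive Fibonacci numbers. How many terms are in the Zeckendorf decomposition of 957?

Repeatedly subtract the largest Fibonacci number that fits:
957: greatest Fibonacci not exceeding it is 610, leaving 347
347: greatest Fibonacci not exceeding it is 233, leaving 114
114: greatest Fibonacci not exceeding it is 89, leaving 25
25: greatest Fibonacci not exceeding it is 21, leaving 4
4: greatest Fibonacci not exceeding it is 3, leaving 1
1: greatest Fibonacci not exceeding it is 1, leaving 0
957 = 610 + 233 + 89 + 21 + 3 + 1, which has 6 terms.

6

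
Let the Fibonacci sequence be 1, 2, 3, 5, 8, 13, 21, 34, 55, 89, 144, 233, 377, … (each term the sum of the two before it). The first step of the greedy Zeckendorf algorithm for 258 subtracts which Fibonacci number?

233 ≤ 258 < 377, so the largest Fibonacci number not exceeding 258 is 233.

233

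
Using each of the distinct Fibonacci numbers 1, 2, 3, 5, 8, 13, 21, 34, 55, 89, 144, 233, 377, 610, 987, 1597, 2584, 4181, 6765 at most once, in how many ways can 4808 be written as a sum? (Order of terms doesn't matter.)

25

Starting from the Zeckendorf form and repeatedly splitting a term F_k into F_{k−1} + F_{k−2} (when neither is already used) reaches every representation.
4808 = 4181+610+13+3+1 = 4181+610+8+5+3+1 = 4181+377+233+13+3+1 = … (22 more), for 25 in all.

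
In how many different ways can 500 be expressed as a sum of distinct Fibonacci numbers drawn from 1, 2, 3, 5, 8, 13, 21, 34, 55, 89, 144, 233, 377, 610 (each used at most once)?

Each representation comes from the Zeckendorf form by replacing some F_k with F_{k−1} + F_{k−2} where possible.
500 = 377+89+34 = 377+89+21+13 = 233+144+89+34 = 377+89+21+8+5 = … (10 more), for 14 in all.

14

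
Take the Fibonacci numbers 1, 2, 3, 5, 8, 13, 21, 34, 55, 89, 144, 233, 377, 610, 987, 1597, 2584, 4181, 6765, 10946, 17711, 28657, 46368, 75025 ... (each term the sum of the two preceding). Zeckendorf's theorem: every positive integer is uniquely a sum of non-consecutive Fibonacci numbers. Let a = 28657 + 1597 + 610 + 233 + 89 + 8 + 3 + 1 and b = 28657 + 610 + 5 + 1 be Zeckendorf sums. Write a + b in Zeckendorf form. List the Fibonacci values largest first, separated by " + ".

46368 + 10946 + 2584 + 377 + 144 + 34 + 13 + 5

The two numbers are 31198 and 29273, so their sum is 60471.
Repeatedly subtract the largest Fibonacci number that fits:
60471 − 46368 = 14103
14103 − 10946 = 3157
3157 − 2584 = 573
573 − 377 = 196
196 − 144 = 52
52 − 34 = 18
18 − 13 = 5
5 − 5 = 0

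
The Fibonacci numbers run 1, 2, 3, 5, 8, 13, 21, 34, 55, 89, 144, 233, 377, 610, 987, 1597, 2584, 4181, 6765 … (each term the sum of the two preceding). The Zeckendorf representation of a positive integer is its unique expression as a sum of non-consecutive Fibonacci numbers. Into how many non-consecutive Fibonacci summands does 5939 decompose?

Greedy algorithm:
largest Fibonacci ≤ 5939 is 4181; 5939 − 4181 = 1758
largest Fibonacci ≤ 1758 is 1597; 1758 − 1597 = 161
largest Fibonacci ≤ 161 is 144; 161 − 144 = 17
largest Fibonacci ≤ 17 is 13; 17 − 13 = 4
largest Fibonacci ≤ 4 is 3; 4 − 3 = 1
largest Fibonacci ≤ 1 is 1; 1 − 1 = 0
5939 = 4181 + 1597 + 144 + 13 + 3 + 1, which has 6 terms.

6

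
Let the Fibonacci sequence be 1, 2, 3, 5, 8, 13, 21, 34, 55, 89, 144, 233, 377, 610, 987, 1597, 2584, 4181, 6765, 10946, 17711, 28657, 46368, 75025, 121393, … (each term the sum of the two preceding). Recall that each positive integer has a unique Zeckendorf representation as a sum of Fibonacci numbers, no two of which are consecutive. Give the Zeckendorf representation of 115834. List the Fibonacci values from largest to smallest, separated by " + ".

75025 + 28657 + 10946 + 987 + 144 + 55 + 13 + 5 + 2

largest Fibonacci ≤ 115834 is 75025; 115834 − 75025 = 40809
largest Fibonacci ≤ 40809 is 28657; 40809 − 28657 = 12152
largest Fibonacci ≤ 12152 is 10946; 12152 − 10946 = 1206
largest Fibonacci ≤ 1206 is 987; 1206 − 987 = 219
largest Fibonacci ≤ 219 is 144; 219 − 144 = 75
largest Fibonacci ≤ 75 is 55; 75 − 55 = 20
largest Fibonacci ≤ 20 is 13; 20 − 13 = 7
largest Fibonacci ≤ 7 is 5; 7 − 5 = 2
largest Fibonacci ≤ 2 is 2; 2 − 2 = 0
So 115834 = 75025 + 28657 + 10946 + 987 + 144 + 55 + 13 + 5 + 2, with no two terms consecutive in the sequence.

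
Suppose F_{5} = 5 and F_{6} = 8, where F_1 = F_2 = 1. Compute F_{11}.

By F_{2k+1} = F_k² + F_{k+1}²: F_{11} = 5² + 8² = 25 + 64 = 89.

89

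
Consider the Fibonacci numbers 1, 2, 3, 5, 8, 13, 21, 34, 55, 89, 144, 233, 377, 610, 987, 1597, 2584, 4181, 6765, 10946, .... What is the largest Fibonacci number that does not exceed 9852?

6765 ≤ 9852 < 10946, so the largest Fibonacci number not exceeding 9852 is 6765.

6765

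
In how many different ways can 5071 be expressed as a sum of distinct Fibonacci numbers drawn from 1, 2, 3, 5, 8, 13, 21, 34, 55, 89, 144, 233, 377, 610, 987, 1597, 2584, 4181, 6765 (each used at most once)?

Each representation comes from the Zeckendorf form by replacing some F_k with F_{k−1} + F_{k−2} where possible.
5071 = 4181+610+233+34+13 = 4181+610+233+34+8+5 = 4181+610+144+89+34+13 = … (42 more), for 45 in all.

45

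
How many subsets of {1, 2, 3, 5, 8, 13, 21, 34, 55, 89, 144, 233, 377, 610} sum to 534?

534 = 377+144+13 = 377+144+8+5 = 377+89+55+13 = 377+144+8+3+2 = 377+89+55+8+5 = … (10 more), for 15 in all.

15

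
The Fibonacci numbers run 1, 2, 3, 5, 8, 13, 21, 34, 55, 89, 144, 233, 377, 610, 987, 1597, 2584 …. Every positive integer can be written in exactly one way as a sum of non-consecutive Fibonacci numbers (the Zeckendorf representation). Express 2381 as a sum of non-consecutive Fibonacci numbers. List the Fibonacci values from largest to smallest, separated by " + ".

1597 + 610 + 144 + 21 + 8 + 1

2381: greatest Fibonacci not exceeding it is 1597, leaving 784
784: greatest Fibonacci not exceeding it is 610, leaving 174
174: greatest Fibonacci not exceeding it is 144, leaving 30
30: greatest Fibonacci not exceeding it is 21, leaving 9
9: greatest Fibonacci not exceeding it is 8, leaving 1
1: greatest Fibonacci not exceeding it is 1, leaving 0
So 2381 = 1597 + 610 + 144 + 21 + 8 + 1, with no two terms consecutive in the sequence.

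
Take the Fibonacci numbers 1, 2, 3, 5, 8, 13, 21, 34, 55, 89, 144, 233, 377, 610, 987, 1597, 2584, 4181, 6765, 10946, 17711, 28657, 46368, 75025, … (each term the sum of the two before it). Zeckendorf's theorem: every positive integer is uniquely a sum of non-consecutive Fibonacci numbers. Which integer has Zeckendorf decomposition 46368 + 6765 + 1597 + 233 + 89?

46368 + 6765 + 1597 + 233 + 89 = 55052.

55052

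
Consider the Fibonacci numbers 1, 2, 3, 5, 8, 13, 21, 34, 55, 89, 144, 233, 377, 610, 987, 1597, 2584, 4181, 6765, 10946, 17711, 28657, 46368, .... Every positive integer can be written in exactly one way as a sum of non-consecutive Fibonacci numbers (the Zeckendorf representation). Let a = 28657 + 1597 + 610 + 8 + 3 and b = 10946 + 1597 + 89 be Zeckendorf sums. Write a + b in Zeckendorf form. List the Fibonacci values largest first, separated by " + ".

The two numbers are 30875 and 12632, so their sum is 43507.
Greedy algorithm:
largest Fibonacci ≤ 43507 is 28657; 43507 − 28657 = 14850
largest Fibonacci ≤ 14850 is 10946; 14850 − 10946 = 3904
largest Fibonacci ≤ 3904 is 2584; 3904 − 2584 = 1320
largest Fibonacci ≤ 1320 is 987; 1320 − 987 = 333
largest Fibonacci ≤ 333 is 233; 333 − 233 = 100
largest Fibonacci ≤ 100 is 89; 100 − 89 = 11
largest Fibonacci ≤ 11 is 8; 11 − 8 = 3
largest Fibonacci ≤ 3 is 3; 3 − 3 = 0

28657 + 10946 + 2584 + 987 + 233 + 89 + 8 + 3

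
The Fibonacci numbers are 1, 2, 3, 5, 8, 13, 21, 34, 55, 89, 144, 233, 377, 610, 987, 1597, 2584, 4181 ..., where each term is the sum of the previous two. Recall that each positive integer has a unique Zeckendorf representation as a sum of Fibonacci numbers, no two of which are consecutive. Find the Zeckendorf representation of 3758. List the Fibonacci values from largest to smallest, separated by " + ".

largest Fibonacci ≤ 3758 is 2584; 3758 − 2584 = 1174
largest Fibonacci ≤ 1174 is 987; 1174 − 987 = 187
largest Fibonacci ≤ 187 is 144; 187 − 144 = 43
largest Fibonacci ≤ 43 is 34; 43 − 34 = 9
largest Fibonacci ≤ 9 is 8; 9 − 8 = 1
largest Fibonacci ≤ 1 is 1; 1 − 1 = 0
So 3758 = 2584 + 987 + 144 + 34 + 8 + 1, with no two terms consecutive in the sequence.

2584 + 987 + 144 + 34 + 8 + 1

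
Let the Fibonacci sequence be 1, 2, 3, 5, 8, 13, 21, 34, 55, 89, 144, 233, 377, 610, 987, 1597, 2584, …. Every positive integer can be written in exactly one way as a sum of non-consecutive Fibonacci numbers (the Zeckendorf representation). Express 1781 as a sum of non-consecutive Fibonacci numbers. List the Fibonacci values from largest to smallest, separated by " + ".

1597 + 144 + 34 + 5 + 1

Greedily peel off the largest Fibonacci term at each step:
1781: greatest Fibonacci not exceeding it is 1597, leaving 184
184: greatest Fibonacci not exceeding it is 144, leaving 40
40: greatest Fibonacci not exceeding it is 34, leaving 6
6: greatest Fibonacci not exceeding it is 5, leaving 1
1: greatest Fibonacci not exceeding it is 1, leaving 0
So 1781 = 1597 + 144 + 34 + 5 + 1, with no two terms consecutive in the sequence.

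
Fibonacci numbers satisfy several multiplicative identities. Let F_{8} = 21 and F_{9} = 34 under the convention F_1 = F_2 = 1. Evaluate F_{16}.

987

By the doubling identity F_{2k} = F_k(2F_{k+1} − F_k): F_{16} = 21·(2·34 − 21) = 21·47 = 987.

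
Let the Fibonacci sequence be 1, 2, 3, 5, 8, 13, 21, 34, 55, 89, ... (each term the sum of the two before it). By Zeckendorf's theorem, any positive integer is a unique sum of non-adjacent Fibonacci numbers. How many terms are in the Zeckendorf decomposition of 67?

largest Fibonacci ≤ 67 is 55; 67 − 55 = 12
largest Fibonacci ≤ 12 is 8; 12 − 8 = 4
largest Fibonacci ≤ 4 is 3; 4 − 3 = 1
largest Fibonacci ≤ 1 is 1; 1 − 1 = 0
67 = 55 + 8 + 3 + 1, which has 4 terms.

4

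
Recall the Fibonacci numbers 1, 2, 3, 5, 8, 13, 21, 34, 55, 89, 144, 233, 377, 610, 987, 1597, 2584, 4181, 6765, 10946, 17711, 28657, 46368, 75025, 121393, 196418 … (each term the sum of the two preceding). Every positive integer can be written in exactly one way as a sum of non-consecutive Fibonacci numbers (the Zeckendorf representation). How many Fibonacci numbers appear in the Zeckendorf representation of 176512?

121393 ≤ 176512 < 196418, so take 121393; remainder 55119
46368 ≤ 55119 < 75025, so take 46368; remainder 8751
6765 ≤ 8751 < 10946, so take 6765; remainder 1986
1597 ≤ 1986 < 2584, so take 1597; remainder 389
377 ≤ 389 < 610, so take 377; remainder 12
8 ≤ 12 < 13, so take 8; remainder 4
3 ≤ 4 < 5, so take 3; remainder 1
1 ≤ 1 < 2, so take 1; remainder 0
176512 = 121393 + 46368 + 6765 + 1597 + 377 + 8 + 3 + 1, which has 8 terms.

8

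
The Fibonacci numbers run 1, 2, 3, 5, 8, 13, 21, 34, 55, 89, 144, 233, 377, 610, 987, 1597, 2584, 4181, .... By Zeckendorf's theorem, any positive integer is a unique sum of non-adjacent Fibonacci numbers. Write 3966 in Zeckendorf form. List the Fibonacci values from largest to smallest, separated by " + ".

take 2584 (≤ 3966); 3966 − 2584 = 1382
take 987 (≤ 1382); 1382 − 987 = 395
take 377 (≤ 395); 395 − 377 = 18
take 13 (≤ 18); 18 − 13 = 5
take 5 (≤ 5); 5 − 5 = 0
So 3966 = 2584 + 987 + 377 + 13 + 5, with no two terms consecutive in the sequence.

2584 + 987 + 377 + 13 + 5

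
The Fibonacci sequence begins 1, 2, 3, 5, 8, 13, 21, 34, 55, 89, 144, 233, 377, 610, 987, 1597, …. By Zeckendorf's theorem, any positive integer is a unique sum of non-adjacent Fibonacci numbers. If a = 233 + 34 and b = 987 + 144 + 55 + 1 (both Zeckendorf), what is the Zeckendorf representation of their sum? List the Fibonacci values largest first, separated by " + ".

987 + 377 + 89 + 1

The two numbers are 267 and 1187, so their sum is 1454.
1454 − 987 = 467
467 − 377 = 90
90 − 89 = 1
1 − 1 = 0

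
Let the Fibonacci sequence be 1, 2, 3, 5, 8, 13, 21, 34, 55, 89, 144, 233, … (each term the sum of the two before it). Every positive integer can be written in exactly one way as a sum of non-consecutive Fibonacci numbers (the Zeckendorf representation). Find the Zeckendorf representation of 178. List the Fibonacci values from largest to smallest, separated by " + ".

Greedy algorithm:
take 144 (≤ 178); 178 − 144 = 34
take 34 (≤ 34); 34 − 34 = 0
So 178 = 144 + 34, with no two terms consecutive in the sequence.

144 + 34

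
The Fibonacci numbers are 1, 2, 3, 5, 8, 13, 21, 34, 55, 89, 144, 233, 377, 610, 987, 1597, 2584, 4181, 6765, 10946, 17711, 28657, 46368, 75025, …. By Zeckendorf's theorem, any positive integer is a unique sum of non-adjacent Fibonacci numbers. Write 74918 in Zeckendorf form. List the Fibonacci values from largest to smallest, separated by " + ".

74918 − 46368 = 28550
28550 − 17711 = 10839
10839 − 6765 = 4074
4074 − 2584 = 1490
1490 − 987 = 503
503 − 377 = 126
126 − 89 = 37
37 − 34 = 3
3 − 3 = 0
So 74918 = 46368 + 17711 + 6765 + 2584 + 987 + 377 + 89 + 34 + 3, with no two terms consecutive in the sequence.

46368 + 17711 + 6765 + 2584 + 987 + 377 + 89 + 34 + 3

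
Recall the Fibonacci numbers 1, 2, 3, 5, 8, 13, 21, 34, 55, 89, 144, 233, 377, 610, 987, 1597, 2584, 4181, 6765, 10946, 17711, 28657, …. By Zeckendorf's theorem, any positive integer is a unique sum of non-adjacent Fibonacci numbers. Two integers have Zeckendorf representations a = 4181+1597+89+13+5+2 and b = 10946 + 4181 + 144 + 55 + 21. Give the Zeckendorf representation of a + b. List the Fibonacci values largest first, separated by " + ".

The two numbers are 5887 and 15347, so their sum is 21234.
subtract 17711 from 21234: 3523 remains
subtract 2584 from 3523: 939 remains
subtract 610 from 939: 329 remains
subtract 233 from 329: 96 remains
subtract 89 from 96: 7 remains
subtract 5 from 7: 2 remains
subtract 2 from 2: 0 remains

17711 + 2584 + 610 + 233 + 89 + 5 + 2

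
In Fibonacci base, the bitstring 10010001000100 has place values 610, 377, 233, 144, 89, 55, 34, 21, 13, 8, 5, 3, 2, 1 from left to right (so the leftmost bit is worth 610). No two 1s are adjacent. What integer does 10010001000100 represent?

Summing the place values of the 1 bits: 610 + 144 + 21 + 3 = 778.

778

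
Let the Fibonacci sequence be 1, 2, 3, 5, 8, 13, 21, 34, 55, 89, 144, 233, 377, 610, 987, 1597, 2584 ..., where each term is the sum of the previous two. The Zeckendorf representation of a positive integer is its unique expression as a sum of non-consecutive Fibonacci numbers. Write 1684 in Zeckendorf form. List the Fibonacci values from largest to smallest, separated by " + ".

largest Fibonacci ≤ 1684 is 1597; 1684 − 1597 = 87
largest Fibonacci ≤ 87 is 55; 87 − 55 = 32
largest Fibonacci ≤ 32 is 21; 32 − 21 = 11
largest Fibonacci ≤ 11 is 8; 11 − 8 = 3
largest Fibonacci ≤ 3 is 3; 3 − 3 = 0
So 1684 = 1597 + 55 + 21 + 8 + 3, with no two terms consecutive in the sequence.

1597 + 55 + 21 + 8 + 3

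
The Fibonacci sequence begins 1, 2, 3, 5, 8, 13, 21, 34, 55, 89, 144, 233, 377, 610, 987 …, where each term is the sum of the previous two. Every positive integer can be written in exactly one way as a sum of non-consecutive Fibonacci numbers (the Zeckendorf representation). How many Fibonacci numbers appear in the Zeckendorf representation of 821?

take 610 (≤ 821); 821 − 610 = 211
take 144 (≤ 211); 211 − 144 = 67
take 55 (≤ 67); 67 − 55 = 12
take 8 (≤ 12); 12 − 8 = 4
take 3 (≤ 4); 4 − 3 = 1
take 1 (≤ 1); 1 − 1 = 0
821 = 610 + 144 + 55 + 8 + 3 + 1, which has 6 terms.

6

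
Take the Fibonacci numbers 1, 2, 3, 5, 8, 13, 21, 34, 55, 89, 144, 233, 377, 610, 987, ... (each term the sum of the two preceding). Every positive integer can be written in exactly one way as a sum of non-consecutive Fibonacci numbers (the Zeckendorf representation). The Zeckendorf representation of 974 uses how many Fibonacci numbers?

5

610 ≤ 974 < 987, so take 610; remainder 364
233 ≤ 364 < 377, so take 233; remainder 131
89 ≤ 131 < 144, so take 89; remainder 42
34 ≤ 42 < 55, so take 34; remainder 8
8 ≤ 8 < 13, so take 8; remainder 0
974 = 610 + 233 + 89 + 34 + 8, which has 5 terms.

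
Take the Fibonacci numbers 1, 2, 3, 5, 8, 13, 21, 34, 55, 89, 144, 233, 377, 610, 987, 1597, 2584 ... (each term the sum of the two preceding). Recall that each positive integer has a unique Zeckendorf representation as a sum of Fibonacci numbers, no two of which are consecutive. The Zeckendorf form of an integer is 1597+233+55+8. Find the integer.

1893

1597+233+55+8 = 1893.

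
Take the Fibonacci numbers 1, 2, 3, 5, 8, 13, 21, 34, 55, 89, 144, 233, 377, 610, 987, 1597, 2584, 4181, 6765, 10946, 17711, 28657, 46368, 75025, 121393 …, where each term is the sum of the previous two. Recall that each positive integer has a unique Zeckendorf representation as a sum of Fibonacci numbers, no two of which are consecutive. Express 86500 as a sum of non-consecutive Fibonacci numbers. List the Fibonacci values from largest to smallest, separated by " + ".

75025 + 10946 + 377 + 144 + 8

Greedy algorithm:
subtract 75025 from 86500: 11475 remains
subtract 10946 from 11475: 529 remains
subtract 377 from 529: 152 remains
subtract 144 from 152: 8 remains
subtract 8 from 8: 0 remains
So 86500 = 75025 + 10946 + 377 + 144 + 8, with no two terms consecutive in the sequence.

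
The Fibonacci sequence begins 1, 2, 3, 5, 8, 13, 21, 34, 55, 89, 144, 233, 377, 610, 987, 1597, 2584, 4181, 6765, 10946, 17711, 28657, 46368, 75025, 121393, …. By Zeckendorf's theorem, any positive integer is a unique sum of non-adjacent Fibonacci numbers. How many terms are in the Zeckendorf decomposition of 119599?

8

largest Fibonacci ≤ 119599 is 75025; 119599 − 75025 = 44574
largest Fibonacci ≤ 44574 is 28657; 44574 − 28657 = 15917
largest Fibonacci ≤ 15917 is 10946; 15917 − 10946 = 4971
largest Fibonacci ≤ 4971 is 4181; 4971 − 4181 = 790
largest Fibonacci ≤ 790 is 610; 790 − 610 = 180
largest Fibonacci ≤ 180 is 144; 180 − 144 = 36
largest Fibonacci ≤ 36 is 34; 36 − 34 = 2
largest Fibonacci ≤ 2 is 2; 2 − 2 = 0
119599 = 75025 + 28657 + 10946 + 4181 + 610 + 144 + 34 + 2, which has 8 terms.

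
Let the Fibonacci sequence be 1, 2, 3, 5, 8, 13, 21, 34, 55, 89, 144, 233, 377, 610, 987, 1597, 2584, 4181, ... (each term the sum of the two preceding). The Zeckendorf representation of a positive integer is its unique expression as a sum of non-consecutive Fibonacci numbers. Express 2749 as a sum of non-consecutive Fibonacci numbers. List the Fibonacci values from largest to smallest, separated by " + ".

2584 + 144 + 21

Greedily peel off the largest Fibonacci term at each step:
subtract 2584 from 2749: 165 remains
subtract 144 from 165: 21 remains
subtract 21 from 21: 0 remains
So 2749 = 2584 + 144 + 21, with no two terms consecutive in the sequence.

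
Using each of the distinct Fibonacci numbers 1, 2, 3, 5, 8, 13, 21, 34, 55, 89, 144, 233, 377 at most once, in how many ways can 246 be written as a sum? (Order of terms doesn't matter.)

11

Starting from the Zeckendorf form and repeatedly splitting a term F_k into F_{k−1} + F_{k−2} (when neither is already used) reaches every representation.
246 = 233+13 = 233+8+5 = 144+89+13 = 233+8+3+2 = 144+89+8+5 = … (6 more), for 11 in all.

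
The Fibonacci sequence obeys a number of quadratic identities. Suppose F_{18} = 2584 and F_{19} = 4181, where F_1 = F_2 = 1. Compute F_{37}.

By F_{2k+1} = F_k² + F_{k+1}²: F_{37} = 2584² + 4181² = 6677056 + 17480761 = 24157817.

24157817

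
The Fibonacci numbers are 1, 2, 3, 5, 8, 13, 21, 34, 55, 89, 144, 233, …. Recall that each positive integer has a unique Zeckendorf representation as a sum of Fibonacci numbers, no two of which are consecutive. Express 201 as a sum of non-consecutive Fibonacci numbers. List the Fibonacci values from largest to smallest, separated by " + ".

Greedily peel off the largest Fibonacci term at each step:
144 ≤ 201 < 233, so take 144; remainder 57
55 ≤ 57 < 89, so take 55; remainder 2
2 ≤ 2 < 3, so take 2; remainder 0
So 201 = 144 + 55 + 2, with no two terms consecutive in the sequence.

144 + 55 + 2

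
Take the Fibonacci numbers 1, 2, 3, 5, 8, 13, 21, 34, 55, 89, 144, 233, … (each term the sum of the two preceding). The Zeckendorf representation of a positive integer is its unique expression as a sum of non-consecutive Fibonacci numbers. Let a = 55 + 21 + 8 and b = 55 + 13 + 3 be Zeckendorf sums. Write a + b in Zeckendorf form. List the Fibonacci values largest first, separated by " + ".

The two numbers are 84 and 71, so their sum is 155.
Greedily peel off the largest Fibonacci term at each step:
take 144 (≤ 155); 155 − 144 = 11
take 8 (≤ 11); 11 − 8 = 3
take 3 (≤ 3); 3 − 3 = 0

144 + 8 + 3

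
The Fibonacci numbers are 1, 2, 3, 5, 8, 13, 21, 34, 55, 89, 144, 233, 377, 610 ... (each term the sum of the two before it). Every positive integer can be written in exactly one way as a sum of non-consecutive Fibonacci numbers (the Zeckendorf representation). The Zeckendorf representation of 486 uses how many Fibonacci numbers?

5

Repeatedly subtract the largest Fibonacci number that fits:
377 ≤ 486 < 610, so take 377; remainder 109
89 ≤ 109 < 144, so take 89; remainder 20
13 ≤ 20 < 21, so take 13; remainder 7
5 ≤ 7 < 8, so take 5; remainder 2
2 ≤ 2 < 3, so take 2; remainder 0
486 = 377 + 89 + 13 + 5 + 2, which has 5 terms.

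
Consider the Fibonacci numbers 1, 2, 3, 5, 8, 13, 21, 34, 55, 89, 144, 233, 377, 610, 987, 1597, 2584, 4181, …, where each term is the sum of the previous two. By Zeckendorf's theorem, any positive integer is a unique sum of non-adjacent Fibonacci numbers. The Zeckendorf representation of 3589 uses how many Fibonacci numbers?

Repeatedly subtract the largest Fibonacci number that fits:
take 2584 (≤ 3589); 3589 − 2584 = 1005
take 987 (≤ 1005); 1005 − 987 = 18
take 13 (≤ 18); 18 − 13 = 5
take 5 (≤ 5); 5 − 5 = 0
3589 = 2584 + 987 + 13 + 5, which has 4 terms.

4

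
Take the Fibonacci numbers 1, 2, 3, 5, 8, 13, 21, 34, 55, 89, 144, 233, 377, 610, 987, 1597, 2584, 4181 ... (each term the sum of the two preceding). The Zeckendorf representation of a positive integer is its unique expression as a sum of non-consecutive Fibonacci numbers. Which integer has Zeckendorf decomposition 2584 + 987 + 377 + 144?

2584 + 987 + 377 + 144 = 4092.

4092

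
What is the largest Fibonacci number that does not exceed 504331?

317811

317811 ≤ 504331 < 514229, so the largest Fibonacci number not exceeding 504331 is 317811.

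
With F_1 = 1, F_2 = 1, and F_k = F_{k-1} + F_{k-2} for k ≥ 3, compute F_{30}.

832040

Iterating the recurrence up to F_{26} = 121393 and F_{25} = 75025:
F_{27} = F_{26} + F_{25} = 121393 + 75025 = 196418
F_{28} = F_{27} + F_{26} = 196418 + 121393 = 317811
F_{29} = F_{28} + F_{27} = 317811 + 196418 = 514229
F_{30} = F_{29} + F_{28} = 514229 + 317811 = 832040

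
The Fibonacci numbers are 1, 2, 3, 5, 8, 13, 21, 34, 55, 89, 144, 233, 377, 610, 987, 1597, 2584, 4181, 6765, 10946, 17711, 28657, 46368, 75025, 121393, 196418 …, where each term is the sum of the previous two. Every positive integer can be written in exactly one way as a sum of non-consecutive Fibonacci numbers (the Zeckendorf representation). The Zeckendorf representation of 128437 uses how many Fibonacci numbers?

Greedily peel off the largest Fibonacci term at each step:
121393 ≤ 128437 < 196418, so take 121393; remainder 7044
6765 ≤ 7044 < 10946, so take 6765; remainder 279
233 ≤ 279 < 377, so take 233; remainder 46
34 ≤ 46 < 55, so take 34; remainder 12
8 ≤ 12 < 13, so take 8; remainder 4
3 ≤ 4 < 5, so take 3; remainder 1
1 ≤ 1 < 2, so take 1; remainder 0
128437 = 121393 + 6765 + 233 + 34 + 8 + 3 + 1, which has 7 terms.

7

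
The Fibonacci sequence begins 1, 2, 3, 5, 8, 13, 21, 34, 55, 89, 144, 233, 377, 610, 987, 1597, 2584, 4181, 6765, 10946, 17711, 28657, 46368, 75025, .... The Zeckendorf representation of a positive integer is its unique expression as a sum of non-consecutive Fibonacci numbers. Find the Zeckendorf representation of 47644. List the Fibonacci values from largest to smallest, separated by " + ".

take 46368 (≤ 47644); 47644 − 46368 = 1276
take 987 (≤ 1276); 1276 − 987 = 289
take 233 (≤ 289); 289 − 233 = 56
take 55 (≤ 56); 56 − 55 = 1
take 1 (≤ 1); 1 − 1 = 0
So 47644 = 46368 + 987 + 233 + 55 + 1, with no two terms consecutive in the sequence.

46368 + 987 + 233 + 55 + 1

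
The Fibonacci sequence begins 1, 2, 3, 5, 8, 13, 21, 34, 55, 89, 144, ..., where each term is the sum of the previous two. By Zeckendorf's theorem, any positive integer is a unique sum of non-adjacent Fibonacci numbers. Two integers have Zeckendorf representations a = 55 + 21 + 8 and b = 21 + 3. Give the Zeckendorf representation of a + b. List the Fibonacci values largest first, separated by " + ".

The two numbers are 84 and 24, so their sum is 108.
Greedily peel off the largest Fibonacci term at each step:
108: greatest Fibonacci not exceeding it is 89, leaving 19
19: greatest Fibonacci not exceeding it is 13, leaving 6
6: greatest Fibonacci not exceeding it is 5, leaving 1
1: greatest Fibonacci not exceeding it is 1, leaving 0

89 + 13 + 5 + 1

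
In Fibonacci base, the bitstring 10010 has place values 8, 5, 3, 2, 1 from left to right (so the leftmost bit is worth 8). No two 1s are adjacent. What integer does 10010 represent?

Summing the place values of the 1 bits: 8 + 2 = 10.

10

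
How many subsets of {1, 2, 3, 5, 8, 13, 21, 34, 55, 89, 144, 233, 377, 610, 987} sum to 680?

Starting from the Zeckendorf form and repeatedly splitting a term F_k into F_{k−1} + F_{k−2} (when neither is already used) reaches every representation.
680 = 610+55+13+2 = 610+55+8+5+2 = 610+34+21+13+2 = … (9 more), for 12 in all.

12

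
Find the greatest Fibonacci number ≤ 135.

89

89 ≤ 135 < 144, so the largest Fibonacci number not exceeding 135 is 89.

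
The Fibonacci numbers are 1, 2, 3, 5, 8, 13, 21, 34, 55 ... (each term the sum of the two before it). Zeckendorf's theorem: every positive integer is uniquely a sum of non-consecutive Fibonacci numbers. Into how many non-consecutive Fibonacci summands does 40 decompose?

Greedily peel off the largest Fibonacci term at each step:
largest Fibonacci ≤ 40 is 34; 40 − 34 = 6
largest Fibonacci ≤ 6 is 5; 6 − 5 = 1
largest Fibonacci ≤ 1 is 1; 1 − 1 = 0
40 = 34 + 5 + 1, which has 3 terms.

3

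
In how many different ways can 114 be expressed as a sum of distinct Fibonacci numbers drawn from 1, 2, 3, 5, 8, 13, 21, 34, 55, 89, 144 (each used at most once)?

4

Each representation comes from the Zeckendorf form by replacing some F_k with F_{k−1} + F_{k−2} where possible.
114 = 89+21+3+1 = 89+13+8+3+1 = 55+34+21+3+1 = 55+34+13+8+3+1 — 4 representations.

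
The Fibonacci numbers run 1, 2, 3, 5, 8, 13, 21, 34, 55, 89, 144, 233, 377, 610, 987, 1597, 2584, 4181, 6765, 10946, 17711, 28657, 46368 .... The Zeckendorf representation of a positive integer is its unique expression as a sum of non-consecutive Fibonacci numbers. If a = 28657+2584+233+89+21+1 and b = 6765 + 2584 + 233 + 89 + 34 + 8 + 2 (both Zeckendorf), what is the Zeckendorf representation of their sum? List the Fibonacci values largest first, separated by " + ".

28657 + 10946 + 1597 + 89 + 8 + 3

The two numbers are 31585 and 9715, so their sum is 41300.
Repeatedly subtract the largest Fibonacci number that fits:
subtract 28657 from 41300: 12643 remains
subtract 10946 from 12643: 1697 remains
subtract 1597 from 1697: 100 remains
subtract 89 from 100: 11 remains
subtract 8 from 11: 3 remains
subtract 3 from 3: 0 remains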